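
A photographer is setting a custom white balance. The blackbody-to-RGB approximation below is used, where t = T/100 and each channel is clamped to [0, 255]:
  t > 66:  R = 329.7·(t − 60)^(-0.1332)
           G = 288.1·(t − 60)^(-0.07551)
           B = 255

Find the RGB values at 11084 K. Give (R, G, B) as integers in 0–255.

(195, 214, 255)

t = 11084/100 = 110.84; the t > 66 branch applies.
R = 329.7·(110.84 − 60)^(-0.1332) = 329.7·50.84^(-0.1332) = 329.7·0.59256 = 195.368.
G = 288.1·(110.84 − 60)^(-0.07551) = 288.1·50.84^(-0.07551) = 288.1·0.74330 = 214.145.
B = 255 by definition for t > 66.
Rounded: (195, 214, 255).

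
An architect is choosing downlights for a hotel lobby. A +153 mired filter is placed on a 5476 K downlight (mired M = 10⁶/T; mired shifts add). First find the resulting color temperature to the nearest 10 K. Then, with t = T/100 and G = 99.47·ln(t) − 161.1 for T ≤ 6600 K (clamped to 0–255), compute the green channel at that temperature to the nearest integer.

M_in = 10⁶/5476 = 182.62; M_out = 182.62 + (+153) = 335.62.
T_out = 10⁶/335.62 = 2979.6 K → 2980 K; t = 29.8.
G = 99.47·ln 29.8 − 161.1 = 99.47·3.3945 − 161.1 = 176.552.
Rounded: 177.

177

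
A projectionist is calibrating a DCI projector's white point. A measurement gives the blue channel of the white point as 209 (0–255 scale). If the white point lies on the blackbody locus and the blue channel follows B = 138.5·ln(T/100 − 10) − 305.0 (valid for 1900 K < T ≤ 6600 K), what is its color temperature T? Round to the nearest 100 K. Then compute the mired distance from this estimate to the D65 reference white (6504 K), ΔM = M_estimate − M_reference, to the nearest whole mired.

ln(t − 10) = (209 + 305.0) / 138.5 = 3.7112.
t − 10 = e^3.7112 = 40.903, so t = 50.903.
T = 100·t = 5090 K → 5100 K to the nearest 100 K.
M_estimate = 10⁶/5100 = 196.08; M_reference = 10⁶/6504 = 153.75.
ΔM = 196.08 − 153.75 = 42.33 → +42 mireds.

+42 mireds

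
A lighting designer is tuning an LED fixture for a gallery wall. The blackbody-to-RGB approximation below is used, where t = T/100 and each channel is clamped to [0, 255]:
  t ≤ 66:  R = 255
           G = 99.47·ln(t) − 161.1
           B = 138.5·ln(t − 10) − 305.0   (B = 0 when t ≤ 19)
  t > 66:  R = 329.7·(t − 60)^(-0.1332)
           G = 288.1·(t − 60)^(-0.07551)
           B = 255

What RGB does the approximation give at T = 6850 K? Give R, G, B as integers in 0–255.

t = 6850/100 = 68.5; the t > 66 branch applies.
R = 329.7·(68.5 − 60)^(-0.1332) = 329.7·8.5^(-0.1332) = 329.7·0.75197 = 247.925.
G = 288.1·(68.5 − 60)^(-0.07551) = 288.1·8.5^(-0.07551) = 288.1·0.85078 = 245.111.
B = 255 by definition for t > 66.
Rounded: (248, 245, 255).

R=248, G=245, B=255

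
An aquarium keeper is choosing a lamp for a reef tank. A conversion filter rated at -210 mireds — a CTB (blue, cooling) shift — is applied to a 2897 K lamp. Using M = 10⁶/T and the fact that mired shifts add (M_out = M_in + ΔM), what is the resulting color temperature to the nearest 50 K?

M_in = 10⁶/2897 = 345.18 mireds.
M_out = 345.18 + (-210) = 135.18 mireds.
T_out = 10⁶/135.18 = 7397.3 K → 7400 K.

7400 K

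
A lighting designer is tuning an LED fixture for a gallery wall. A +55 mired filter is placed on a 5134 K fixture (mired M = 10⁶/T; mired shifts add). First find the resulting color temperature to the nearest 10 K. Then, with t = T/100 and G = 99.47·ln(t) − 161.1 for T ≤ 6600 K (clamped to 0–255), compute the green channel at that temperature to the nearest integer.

206

M_in = 10⁶/5134 = 194.78; M_out = 194.78 + (+55) = 249.78.
T_out = 10⁶/249.78 = 4003.5 K → 4000 K; t = 40.
G = 99.47·ln 40 − 161.1 = 99.47·3.6889 − 161.1 = 205.833.
Rounded: 206.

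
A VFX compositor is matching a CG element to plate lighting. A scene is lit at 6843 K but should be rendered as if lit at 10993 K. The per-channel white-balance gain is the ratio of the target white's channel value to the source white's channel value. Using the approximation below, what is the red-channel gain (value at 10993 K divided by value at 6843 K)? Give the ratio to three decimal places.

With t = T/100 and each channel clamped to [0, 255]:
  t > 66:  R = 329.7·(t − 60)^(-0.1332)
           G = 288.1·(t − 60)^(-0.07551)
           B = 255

At 6843 K (t = 68.43):
  R = 329.7·(68.43 − 60)^(-0.1332) = 329.7·8.43^(-0.1332) = 329.7·0.75280 = 248.198.
At 10993 K (t = 109.93):
  R = 329.7·(109.93 − 60)^(-0.1332) = 329.7·49.93^(-0.1332) = 329.7·0.59399 = 195.838.
Gain = 195.838 / 248.198 = 0.7890 → 0.789.

0.789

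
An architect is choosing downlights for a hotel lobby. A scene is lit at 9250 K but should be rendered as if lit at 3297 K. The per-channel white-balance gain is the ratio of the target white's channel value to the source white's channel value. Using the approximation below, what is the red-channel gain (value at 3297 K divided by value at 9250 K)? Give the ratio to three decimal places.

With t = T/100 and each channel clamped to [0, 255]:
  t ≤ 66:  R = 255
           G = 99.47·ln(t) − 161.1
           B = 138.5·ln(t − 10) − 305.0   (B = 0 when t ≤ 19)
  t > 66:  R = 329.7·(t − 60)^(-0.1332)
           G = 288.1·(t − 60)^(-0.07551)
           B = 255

At 9250 K (t = 92.5):
  R = 329.7·(92.5 − 60)^(-0.1332) = 329.7·32.5^(-0.1332) = 329.7·0.62895 = 207.365.
At 3297 K (t = 32.97):
  R = 255 by definition for t ≤ 66.
Gain = 255.000 / 207.365 = 1.2297 → 1.230.

1.230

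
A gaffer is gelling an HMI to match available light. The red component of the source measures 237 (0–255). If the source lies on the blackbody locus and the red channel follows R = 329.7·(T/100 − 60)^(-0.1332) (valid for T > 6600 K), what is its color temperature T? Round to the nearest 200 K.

(t − 60)^(-0.1332) = 237/329.7 = 0.71884.
t − 60 = 0.71884^(1/-0.1332) = 0.71884^(-7.508) = 11.922, so t = 71.922.
T = 100·t = 7192 K → 7200 K to the nearest 200 K.

7200 K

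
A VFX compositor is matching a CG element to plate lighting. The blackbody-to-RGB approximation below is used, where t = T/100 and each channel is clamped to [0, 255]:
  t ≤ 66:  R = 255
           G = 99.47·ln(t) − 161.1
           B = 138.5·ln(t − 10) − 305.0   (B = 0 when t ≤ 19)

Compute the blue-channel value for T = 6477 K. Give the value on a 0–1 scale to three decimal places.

0.978

t = 6477/100 = 64.77; the t ≤ 66 branch applies.
B = 138.5·ln(64.77 − 10) − 305.0 = 138.5·ln 54.77 − 305.0 = 138.5·4.0031 − 305.0 = 249.435.
On a 0–1 scale: 249.435/255 = 0.9782 → 0.978.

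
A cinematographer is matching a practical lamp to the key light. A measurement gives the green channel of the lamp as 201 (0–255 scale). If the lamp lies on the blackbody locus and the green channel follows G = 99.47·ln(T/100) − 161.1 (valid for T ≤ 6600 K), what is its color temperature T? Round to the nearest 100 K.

3800 K

ln t = (201 + 161.1) / 99.47 = 3.6403.
t = e^3.6403 = 38.103.
T = 100·t = 3810 K → 3800 K to the nearest 100 K.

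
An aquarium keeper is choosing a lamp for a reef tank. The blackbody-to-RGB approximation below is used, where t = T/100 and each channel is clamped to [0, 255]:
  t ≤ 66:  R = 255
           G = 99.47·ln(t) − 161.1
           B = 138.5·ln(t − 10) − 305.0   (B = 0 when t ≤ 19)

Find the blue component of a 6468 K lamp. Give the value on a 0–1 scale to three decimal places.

0.977

t = 6468/100 = 64.68; the t ≤ 66 branch applies.
B = 138.5·ln(64.68 − 10) − 305.0 = 138.5·ln 54.68 − 305.0 = 138.5·4.0015 − 305.0 = 249.207.
On a 0–1 scale: 249.207/255 = 0.9773 → 0.977.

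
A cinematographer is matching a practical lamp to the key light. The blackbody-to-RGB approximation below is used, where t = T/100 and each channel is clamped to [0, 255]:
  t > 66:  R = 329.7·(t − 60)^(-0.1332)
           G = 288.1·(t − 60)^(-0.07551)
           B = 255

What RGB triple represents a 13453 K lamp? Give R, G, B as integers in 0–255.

R=186, G=208, B=255

t = 13453/100 = 134.53; the t > 66 branch applies.
R = 329.7·(134.53 − 60)^(-0.1332) = 329.7·74.53^(-0.1332) = 329.7·0.56313 = 185.663.
G = 288.1·(134.53 − 60)^(-0.07551) = 288.1·74.53^(-0.07551) = 288.1·0.72214 = 208.048.
B = 255 by definition for t > 66.
Rounded: (186, 208, 255).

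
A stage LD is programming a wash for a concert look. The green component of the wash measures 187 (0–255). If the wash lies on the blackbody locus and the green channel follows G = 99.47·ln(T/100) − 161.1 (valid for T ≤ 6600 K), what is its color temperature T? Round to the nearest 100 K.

ln t = (187 + 161.1) / 99.47 = 3.4995.
t = e^3.4995 = 33.100.
T = 100·t = 3310 K → 3300 K to the nearest 100 K.

3300 K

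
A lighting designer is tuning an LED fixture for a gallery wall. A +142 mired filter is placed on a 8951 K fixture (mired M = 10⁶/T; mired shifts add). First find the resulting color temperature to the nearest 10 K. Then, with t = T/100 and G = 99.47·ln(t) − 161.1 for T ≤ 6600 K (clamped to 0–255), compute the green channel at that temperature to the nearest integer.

M_in = 10⁶/8951 = 111.72; M_out = 111.72 + (+142) = 253.72.
T_out = 10⁶/253.72 = 3941.4 K → 3940 K; t = 39.4.
G = 99.47·ln 39.4 − 161.1 = 99.47·3.6738 − 161.1 = 204.329.
Rounded: 204.

204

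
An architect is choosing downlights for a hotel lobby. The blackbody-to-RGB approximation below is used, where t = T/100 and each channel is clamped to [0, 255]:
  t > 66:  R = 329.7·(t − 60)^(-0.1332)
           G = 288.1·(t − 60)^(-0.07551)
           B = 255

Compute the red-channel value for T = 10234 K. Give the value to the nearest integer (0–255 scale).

t = 10234/100 = 102.34; the t > 66 branch applies.
R = 329.7·(102.34 − 60)^(-0.1332) = 329.7·42.34^(-0.1332) = 329.7·0.60718 = 200.187.
Rounded: 200.

200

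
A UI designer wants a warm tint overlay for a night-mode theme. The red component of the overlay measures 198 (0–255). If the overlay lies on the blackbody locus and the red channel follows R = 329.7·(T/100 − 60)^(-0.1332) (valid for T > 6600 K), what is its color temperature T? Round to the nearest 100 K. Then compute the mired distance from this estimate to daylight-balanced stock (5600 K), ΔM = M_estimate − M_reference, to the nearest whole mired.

-84 mireds

(t − 60)^(-0.1332) = 198/329.7 = 0.60055.
t − 60 = 0.60055^(1/-0.1332) = 0.60055^(-7.508) = 45.980, so t = 105.980.
T = 100·t = 10598 K → 10600 K to the nearest 100 K.
M_estimate = 10⁶/10600 = 94.34; M_reference = 10⁶/5600 = 178.57.
ΔM = 94.34 − 178.57 = -84.23 → -84 mireds.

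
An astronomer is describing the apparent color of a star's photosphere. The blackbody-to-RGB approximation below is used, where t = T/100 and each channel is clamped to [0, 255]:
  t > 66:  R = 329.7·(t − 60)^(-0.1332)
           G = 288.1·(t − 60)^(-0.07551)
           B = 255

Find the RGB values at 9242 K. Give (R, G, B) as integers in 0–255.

(207, 222, 255)

t = 9242/100 = 92.42; the t > 66 branch applies.
R = 329.7·(92.42 − 60)^(-0.1332) = 329.7·32.42^(-0.1332) = 329.7·0.62916 = 207.433.
G = 288.1·(92.42 − 60)^(-0.07551) = 288.1·32.42^(-0.07551) = 288.1·0.76899 = 221.545.
B = 255 by definition for t > 66.
Rounded: (207, 222, 255).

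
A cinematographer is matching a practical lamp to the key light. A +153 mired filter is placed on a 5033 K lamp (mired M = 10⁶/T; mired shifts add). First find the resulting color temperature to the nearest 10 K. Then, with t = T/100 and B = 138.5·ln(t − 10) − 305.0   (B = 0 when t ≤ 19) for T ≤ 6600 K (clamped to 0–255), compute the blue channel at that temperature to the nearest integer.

98

M_in = 10⁶/5033 = 198.69; M_out = 198.69 + (+153) = 351.69.
T_out = 10⁶/351.69 = 2843.4 K → 2840 K; t = 28.4.
B = 138.5·ln(28.4 − 10) − 305.0 = 138.5·ln 18.4 − 305.0 = 138.5·2.9124 − 305.0 = 98.361.
Rounded: 98.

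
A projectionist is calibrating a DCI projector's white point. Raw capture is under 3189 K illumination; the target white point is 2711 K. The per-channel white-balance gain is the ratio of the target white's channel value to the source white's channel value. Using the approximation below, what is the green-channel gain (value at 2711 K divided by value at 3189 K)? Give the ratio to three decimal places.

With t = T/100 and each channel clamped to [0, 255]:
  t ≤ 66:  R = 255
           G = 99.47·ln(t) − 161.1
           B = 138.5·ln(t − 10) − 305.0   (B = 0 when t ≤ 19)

0.912

At 3189 K (t = 31.89):
  G = 99.47·ln 31.89 − 161.1 = 99.47·3.4623 − 161.1 = 183.294.
At 2711 K (t = 27.11):
  G = 99.47·ln 27.11 − 161.1 = 99.47·3.2999 − 161.1 = 167.141.
Gain = 167.141 / 183.294 = 0.9119 → 0.912.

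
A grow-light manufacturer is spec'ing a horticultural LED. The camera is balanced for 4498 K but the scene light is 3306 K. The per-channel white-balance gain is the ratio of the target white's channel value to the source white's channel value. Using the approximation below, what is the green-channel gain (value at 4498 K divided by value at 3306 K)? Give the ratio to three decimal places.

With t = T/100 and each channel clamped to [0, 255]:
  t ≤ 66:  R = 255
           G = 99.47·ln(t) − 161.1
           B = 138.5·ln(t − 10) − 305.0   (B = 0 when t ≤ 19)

1.164

At 3306 K (t = 33.06):
  G = 99.47·ln 33.06 − 161.1 = 99.47·3.4983 − 161.1 = 186.878.
At 4498 K (t = 44.98):
  G = 99.47·ln 44.98 − 161.1 = 99.47·3.8062 − 161.1 = 217.504.
Gain = 217.504 / 186.878 = 1.1639 → 1.164.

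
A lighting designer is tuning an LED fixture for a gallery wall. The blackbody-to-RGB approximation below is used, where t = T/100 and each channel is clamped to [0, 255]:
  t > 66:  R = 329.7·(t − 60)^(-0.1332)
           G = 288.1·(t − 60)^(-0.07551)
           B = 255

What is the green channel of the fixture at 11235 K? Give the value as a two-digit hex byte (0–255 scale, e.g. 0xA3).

t = 11235/100 = 112.35; the t > 66 branch applies.
G = 288.1·(112.35 − 60)^(-0.07551) = 288.1·52.35^(-0.07551) = 288.1·0.74166 = 213.672.
Rounded: 214; in hex, 0xD6.

0xD6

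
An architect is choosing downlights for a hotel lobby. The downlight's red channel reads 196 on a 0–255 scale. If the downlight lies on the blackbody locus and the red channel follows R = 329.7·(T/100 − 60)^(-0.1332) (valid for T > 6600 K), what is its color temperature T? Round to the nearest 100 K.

11000 K

(t − 60)^(-0.1332) = 196/329.7 = 0.59448.
t − 60 = 0.59448^(1/-0.1332) = 0.59448^(-7.508) = 49.621, so t = 109.621.
T = 100·t = 10962 K → 11000 K to the nearest 100 K.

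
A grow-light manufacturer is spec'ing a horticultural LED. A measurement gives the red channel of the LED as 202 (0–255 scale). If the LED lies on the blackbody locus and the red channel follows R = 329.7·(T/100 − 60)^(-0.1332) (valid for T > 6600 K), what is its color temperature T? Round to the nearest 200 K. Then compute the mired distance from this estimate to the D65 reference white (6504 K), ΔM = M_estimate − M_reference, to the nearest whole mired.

(t − 60)^(-0.1332) = 202/329.7 = 0.61268.
t − 60 = 0.61268^(1/-0.1332) = 0.61268^(-7.508) = 39.569, so t = 99.569.
T = 100·t = 9957 K → 10000 K to the nearest 200 K.
M_estimate = 10⁶/10000 = 100.00; M_reference = 10⁶/6504 = 153.75.
ΔM = 100.00 − 153.75 = -53.75 → -54 mireds.

-54 mireds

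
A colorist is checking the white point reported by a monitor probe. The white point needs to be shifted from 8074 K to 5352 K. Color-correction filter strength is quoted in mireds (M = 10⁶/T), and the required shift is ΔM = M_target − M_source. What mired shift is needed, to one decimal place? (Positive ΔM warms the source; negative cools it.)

+63.0 mireds

M_source = 10⁶/8074 = 123.854; M_target = 10⁶/5352 = 186.846.
ΔM = 186.846 − 123.854 = 62.992 → +63.0 mireds, a warming shift.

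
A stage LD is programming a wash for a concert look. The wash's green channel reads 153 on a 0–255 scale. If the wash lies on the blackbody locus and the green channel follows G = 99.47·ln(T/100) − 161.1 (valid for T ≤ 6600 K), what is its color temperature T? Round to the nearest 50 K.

ln t = (153 + 161.1) / 99.47 = 3.1577.
t = e^3.1577 = 23.517.
T = 100·t = 2352 K → 2350 K to the nearest 50 K.

2350 K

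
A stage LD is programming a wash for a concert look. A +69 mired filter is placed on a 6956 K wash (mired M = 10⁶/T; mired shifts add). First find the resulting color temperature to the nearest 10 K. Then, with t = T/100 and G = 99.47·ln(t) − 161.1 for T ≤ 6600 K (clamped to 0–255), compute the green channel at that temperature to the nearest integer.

M_in = 10⁶/6956 = 143.76; M_out = 143.76 + (+69) = 212.76.
T_out = 10⁶/212.76 = 4700.1 K → 4700 K; t = 47.
G = 99.47·ln 47 − 161.1 = 99.47·3.8501 − 161.1 = 221.874.
Rounded: 222.

222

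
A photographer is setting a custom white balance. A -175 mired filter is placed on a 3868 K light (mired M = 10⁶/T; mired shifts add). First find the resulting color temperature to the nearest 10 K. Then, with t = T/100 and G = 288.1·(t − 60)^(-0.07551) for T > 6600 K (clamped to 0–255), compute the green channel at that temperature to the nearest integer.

M_in = 10⁶/3868 = 258.53; M_out = 258.53 + (-175) = 83.53.
T_out = 10⁶/83.53 = 11971.5 K → 11970 K; t = 119.7.
G = 288.1·(119.7 − 60)^(-0.07551) = 288.1·59.7^(-0.07551) = 288.1·0.73434 = 211.563.
Rounded: 212.

212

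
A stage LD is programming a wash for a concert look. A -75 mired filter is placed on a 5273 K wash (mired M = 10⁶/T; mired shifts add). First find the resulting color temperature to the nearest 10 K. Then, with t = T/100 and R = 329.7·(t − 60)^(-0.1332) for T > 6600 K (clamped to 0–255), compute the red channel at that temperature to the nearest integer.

M_in = 10⁶/5273 = 189.65; M_out = 189.65 + (-75) = 114.65.
T_out = 10⁶/114.65 = 8722.6 K → 8720 K; t = 87.2.
R = 329.7·(87.2 − 60)^(-0.1332) = 329.7·27.2^(-0.1332) = 329.7·0.64404 = 212.341.
Rounded: 212.

212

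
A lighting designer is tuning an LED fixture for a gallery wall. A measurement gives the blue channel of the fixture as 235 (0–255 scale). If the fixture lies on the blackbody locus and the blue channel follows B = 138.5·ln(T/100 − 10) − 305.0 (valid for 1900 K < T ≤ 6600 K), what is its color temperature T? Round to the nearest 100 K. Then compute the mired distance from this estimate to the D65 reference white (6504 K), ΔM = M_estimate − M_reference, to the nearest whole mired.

ln(t − 10) = (235 + 305.0) / 138.5 = 3.8989.
t − 10 = e^3.8989 = 49.349, so t = 59.349.
T = 100·t = 5935 K → 5900 K to the nearest 100 K.
M_estimate = 10⁶/5900 = 169.49; M_reference = 10⁶/6504 = 153.75.
ΔM = 169.49 − 153.75 = 15.74 → +16 mireds.

+16 mireds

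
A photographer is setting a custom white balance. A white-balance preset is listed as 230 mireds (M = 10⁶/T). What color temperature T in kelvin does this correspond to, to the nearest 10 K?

4350 K

T = 10⁶ / 230 = 4347.83 K → 4350 K.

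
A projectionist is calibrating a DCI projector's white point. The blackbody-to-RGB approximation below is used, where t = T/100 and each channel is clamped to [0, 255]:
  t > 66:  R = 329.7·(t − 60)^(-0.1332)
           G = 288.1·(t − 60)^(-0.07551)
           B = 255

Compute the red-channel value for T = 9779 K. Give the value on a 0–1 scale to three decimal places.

t = 9779/100 = 97.79; the t > 66 branch applies.
R = 329.7·(97.79 − 60)^(-0.1332) = 329.7·37.79^(-0.1332) = 329.7·0.61644 = 203.241.
On a 0–1 scale: 203.241/255 = 0.7970 → 0.797.

0.797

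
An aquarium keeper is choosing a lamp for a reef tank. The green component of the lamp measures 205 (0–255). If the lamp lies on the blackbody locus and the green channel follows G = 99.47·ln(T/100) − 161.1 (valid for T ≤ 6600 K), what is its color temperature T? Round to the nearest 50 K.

3950 K

ln t = (205 + 161.1) / 99.47 = 3.6805.
t = e^3.6805 = 39.666.
T = 100·t = 3967 K → 3950 K to the nearest 50 K.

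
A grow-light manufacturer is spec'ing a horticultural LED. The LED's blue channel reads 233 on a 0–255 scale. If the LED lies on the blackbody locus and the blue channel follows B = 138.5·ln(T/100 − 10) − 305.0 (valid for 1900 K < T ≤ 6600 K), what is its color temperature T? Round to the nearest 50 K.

5850 K

ln(t − 10) = (233 + 305.0) / 138.5 = 3.8845.
t − 10 = e^3.8845 = 48.641, so t = 58.641.
T = 100·t = 5864 K → 5850 K to the nearest 50 K.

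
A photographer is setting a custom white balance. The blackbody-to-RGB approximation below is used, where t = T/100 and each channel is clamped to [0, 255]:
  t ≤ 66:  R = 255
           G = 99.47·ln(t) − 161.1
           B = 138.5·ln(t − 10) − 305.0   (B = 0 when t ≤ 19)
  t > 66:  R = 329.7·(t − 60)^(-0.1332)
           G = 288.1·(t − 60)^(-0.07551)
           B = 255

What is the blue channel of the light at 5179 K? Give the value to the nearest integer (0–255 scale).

212

t = 5179/100 = 51.79; the t ≤ 66 branch applies.
B = 138.5·ln(51.79 − 10) − 305.0 = 138.5·ln 41.79 − 305.0 = 138.5·3.7327 − 305.0 = 211.973.
Rounded: 212.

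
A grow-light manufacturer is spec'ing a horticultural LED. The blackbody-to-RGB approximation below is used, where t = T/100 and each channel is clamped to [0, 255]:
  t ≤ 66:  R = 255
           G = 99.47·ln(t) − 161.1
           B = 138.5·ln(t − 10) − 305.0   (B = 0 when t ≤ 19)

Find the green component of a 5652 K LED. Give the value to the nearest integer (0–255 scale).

240

t = 5652/100 = 56.52; the t ≤ 66 branch applies.
G = 99.47·ln 56.52 − 161.1 = 99.47·4.0346 − 161.1 = 240.221.
Rounded: 240.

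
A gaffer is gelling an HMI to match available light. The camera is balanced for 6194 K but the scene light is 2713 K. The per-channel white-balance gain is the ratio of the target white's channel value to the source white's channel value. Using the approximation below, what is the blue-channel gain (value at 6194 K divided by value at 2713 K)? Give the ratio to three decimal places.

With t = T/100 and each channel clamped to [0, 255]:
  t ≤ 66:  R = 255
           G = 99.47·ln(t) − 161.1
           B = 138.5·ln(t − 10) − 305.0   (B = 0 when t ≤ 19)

2.737

At 2713 K (t = 27.13):
  B = 138.5·ln(27.13 − 10) − 305.0 = 138.5·ln 17.13 − 305.0 = 138.5·2.8408 − 305.0 = 88.455.
At 6194 K (t = 61.94):
  B = 138.5·ln(61.94 − 10) − 305.0 = 138.5·ln 51.94 − 305.0 = 138.5·3.9501 − 305.0 = 242.087.
Gain = 242.087 / 88.455 = 2.7368 → 2.737.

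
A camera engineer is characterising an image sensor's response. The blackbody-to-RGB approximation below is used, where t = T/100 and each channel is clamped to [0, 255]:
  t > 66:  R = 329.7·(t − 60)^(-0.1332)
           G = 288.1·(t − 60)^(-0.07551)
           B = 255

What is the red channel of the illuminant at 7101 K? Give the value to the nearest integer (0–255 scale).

t = 7101/100 = 71.01; the t > 66 branch applies.
R = 329.7·(71.01 − 60)^(-0.1332) = 329.7·11.01^(-0.1332) = 329.7·0.72650 = 239.526.
Rounded: 240.

240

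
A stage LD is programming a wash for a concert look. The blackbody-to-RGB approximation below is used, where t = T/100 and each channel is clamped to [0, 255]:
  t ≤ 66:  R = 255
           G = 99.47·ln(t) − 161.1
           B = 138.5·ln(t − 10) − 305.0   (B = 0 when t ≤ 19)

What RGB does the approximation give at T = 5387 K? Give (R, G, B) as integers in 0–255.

(255, 235, 219)

t = 5387/100 = 53.87; the t ≤ 66 branch applies.
R = 255 by definition for t ≤ 66.
G = 99.47·ln 53.87 − 161.1 = 99.47·3.9866 − 161.1 = 235.444.
B = 138.5·ln(53.87 − 10) − 305.0 = 138.5·ln 43.87 − 305.0 = 138.5·3.7812 − 305.0 = 218.700.
Rounded: (255, 235, 219).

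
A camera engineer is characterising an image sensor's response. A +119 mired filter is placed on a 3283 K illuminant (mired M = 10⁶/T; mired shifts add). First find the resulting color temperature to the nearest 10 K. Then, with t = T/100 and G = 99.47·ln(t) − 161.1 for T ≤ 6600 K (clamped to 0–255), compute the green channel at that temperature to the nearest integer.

M_in = 10⁶/3283 = 304.60; M_out = 304.60 + (+119) = 423.60.
T_out = 10⁶/423.60 = 2360.7 K → 2360 K; t = 23.6.
G = 99.47·ln 23.6 − 161.1 = 99.47·3.1612 − 161.1 = 153.349.
Rounded: 153.

153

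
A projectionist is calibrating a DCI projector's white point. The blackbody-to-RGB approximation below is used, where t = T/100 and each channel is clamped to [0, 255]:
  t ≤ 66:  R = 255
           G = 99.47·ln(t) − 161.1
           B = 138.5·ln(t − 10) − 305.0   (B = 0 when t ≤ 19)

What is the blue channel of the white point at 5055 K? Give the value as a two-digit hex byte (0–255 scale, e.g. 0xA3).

t = 5055/100 = 50.55; the t ≤ 66 branch applies.
B = 138.5·ln(50.55 − 10) − 305.0 = 138.5·ln 40.55 − 305.0 = 138.5·3.7025 − 305.0 = 207.801.
Rounded: 208; in hex, 0xD0.

0xD0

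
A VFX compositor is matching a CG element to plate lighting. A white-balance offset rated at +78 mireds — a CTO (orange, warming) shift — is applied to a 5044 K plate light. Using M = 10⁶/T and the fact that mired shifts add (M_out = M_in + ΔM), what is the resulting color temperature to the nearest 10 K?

M_in = 10⁶/5044 = 198.26 mireds.
M_out = 198.26 + (+78) = 276.26 mireds.
T_out = 10⁶/276.26 = 3619.8 K → 3620 K.

3620 K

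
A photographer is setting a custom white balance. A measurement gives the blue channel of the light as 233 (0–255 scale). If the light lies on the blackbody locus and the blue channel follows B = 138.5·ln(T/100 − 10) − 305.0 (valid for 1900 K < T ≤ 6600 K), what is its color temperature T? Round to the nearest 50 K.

ln(t − 10) = (233 + 305.0) / 138.5 = 3.8845.
t − 10 = e^3.8845 = 48.641, so t = 58.641.
T = 100·t = 5864 K → 5850 K to the nearest 50 K.

5850 K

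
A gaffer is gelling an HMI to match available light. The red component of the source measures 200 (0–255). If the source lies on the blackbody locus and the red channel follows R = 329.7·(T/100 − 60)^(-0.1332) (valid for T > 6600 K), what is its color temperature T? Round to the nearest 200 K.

(t − 60)^(-0.1332) = 200/329.7 = 0.60661.
t − 60 = 0.60661^(1/-0.1332) = 0.60661^(-7.508) = 42.638, so t = 102.638.
T = 100·t = 10264 K → 10200 K to the nearest 200 K.

10200 K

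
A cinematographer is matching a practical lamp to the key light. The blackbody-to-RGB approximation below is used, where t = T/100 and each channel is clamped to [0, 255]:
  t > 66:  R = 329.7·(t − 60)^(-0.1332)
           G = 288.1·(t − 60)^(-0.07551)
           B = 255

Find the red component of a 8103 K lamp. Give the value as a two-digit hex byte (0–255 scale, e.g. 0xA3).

0xDC

t = 8103/100 = 81.03; the t > 66 branch applies.
R = 329.7·(81.03 − 60)^(-0.1332) = 329.7·21.03^(-0.1332) = 329.7·0.66650 = 219.744.
Rounded: 220; in hex, 0xDC.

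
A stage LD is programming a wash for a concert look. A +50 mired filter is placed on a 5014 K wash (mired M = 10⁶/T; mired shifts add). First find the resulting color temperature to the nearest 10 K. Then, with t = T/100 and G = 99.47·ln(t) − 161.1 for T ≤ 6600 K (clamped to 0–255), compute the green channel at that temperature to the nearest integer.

M_in = 10⁶/5014 = 199.44; M_out = 199.44 + (+50) = 249.44.
T_out = 10⁶/249.44 = 4009.0 K → 4010 K; t = 40.1.
G = 99.47·ln 40.1 − 161.1 = 99.47·3.6914 − 161.1 = 206.081.
Rounded: 206.

206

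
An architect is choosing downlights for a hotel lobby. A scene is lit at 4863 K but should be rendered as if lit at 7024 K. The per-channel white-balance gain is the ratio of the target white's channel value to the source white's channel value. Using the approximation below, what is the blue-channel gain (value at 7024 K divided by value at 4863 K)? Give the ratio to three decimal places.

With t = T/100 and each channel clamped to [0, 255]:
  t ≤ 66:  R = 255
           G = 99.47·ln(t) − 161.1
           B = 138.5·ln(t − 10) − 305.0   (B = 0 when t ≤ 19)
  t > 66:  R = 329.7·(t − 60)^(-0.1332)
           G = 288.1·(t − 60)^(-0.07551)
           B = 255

1.268

At 4863 K (t = 48.63):
  B = 138.5·ln(48.63 − 10) − 305.0 = 138.5·ln 38.63 − 305.0 = 138.5·3.6540 − 305.0 = 201.083.
At 7024 K (t = 70.24):
  B = 255 by definition for t > 66.
Gain = 255.000 / 201.083 = 1.2681 → 1.268.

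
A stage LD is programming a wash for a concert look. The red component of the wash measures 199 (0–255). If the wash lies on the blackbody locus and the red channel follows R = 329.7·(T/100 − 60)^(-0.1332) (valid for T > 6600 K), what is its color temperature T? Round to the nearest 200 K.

(t − 60)^(-0.1332) = 199/329.7 = 0.60358.
t − 60 = 0.60358^(1/-0.1332) = 0.60358^(-7.508) = 44.273, so t = 104.273.
T = 100·t = 10427 K → 10400 K to the nearest 200 K.

10400 K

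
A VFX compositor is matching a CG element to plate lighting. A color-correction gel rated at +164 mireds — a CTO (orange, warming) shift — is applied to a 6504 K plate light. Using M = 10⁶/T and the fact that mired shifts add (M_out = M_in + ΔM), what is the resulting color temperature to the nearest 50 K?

3150 K

M_in = 10⁶/6504 = 153.75 mireds.
M_out = 153.75 + (+164) = 317.75 mireds.
T_out = 10⁶/317.75 = 3147.1 K → 3150 K.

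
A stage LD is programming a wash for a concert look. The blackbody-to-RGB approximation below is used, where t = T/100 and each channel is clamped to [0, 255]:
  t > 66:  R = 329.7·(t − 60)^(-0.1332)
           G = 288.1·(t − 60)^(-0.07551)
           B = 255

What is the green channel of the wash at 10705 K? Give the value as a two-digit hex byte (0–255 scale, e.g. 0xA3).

0xD7

t = 10705/100 = 107.05; the t > 66 branch applies.
G = 288.1·(107.05 − 60)^(-0.07551) = 288.1·47.05^(-0.07551) = 288.1·0.74766 = 215.401.
Rounded: 215; in hex, 0xD7.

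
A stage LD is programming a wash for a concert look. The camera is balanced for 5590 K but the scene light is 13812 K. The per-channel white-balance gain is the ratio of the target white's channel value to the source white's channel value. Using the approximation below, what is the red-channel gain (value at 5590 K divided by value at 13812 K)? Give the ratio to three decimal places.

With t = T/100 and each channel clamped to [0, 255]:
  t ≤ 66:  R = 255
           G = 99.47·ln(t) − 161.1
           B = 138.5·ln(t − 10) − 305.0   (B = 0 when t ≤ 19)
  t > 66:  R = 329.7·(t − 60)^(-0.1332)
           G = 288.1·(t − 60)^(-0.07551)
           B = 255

At 13812 K (t = 138.12):
  R = 329.7·(138.12 − 60)^(-0.1332) = 329.7·78.12^(-0.1332) = 329.7·0.55961 = 184.503.
At 5590 K (t = 55.9):
  R = 255 by definition for t ≤ 66.
Gain = 255.000 / 184.503 = 1.3821 → 1.382.

1.382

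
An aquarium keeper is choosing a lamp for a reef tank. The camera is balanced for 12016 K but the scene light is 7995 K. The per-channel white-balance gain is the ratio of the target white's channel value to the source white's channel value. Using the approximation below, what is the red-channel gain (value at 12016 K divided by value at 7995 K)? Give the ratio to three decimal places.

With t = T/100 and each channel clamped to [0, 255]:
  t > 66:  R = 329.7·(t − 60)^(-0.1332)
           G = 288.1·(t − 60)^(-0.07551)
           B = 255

At 7995 K (t = 79.95):
  R = 329.7·(79.95 − 60)^(-0.1332) = 329.7·19.95^(-0.1332) = 329.7·0.67119 = 221.292.
At 12016 K (t = 120.16):
  R = 329.7·(120.16 − 60)^(-0.1332) = 329.7·60.16^(-0.1332) = 329.7·0.57942 = 191.036.
Gain = 191.036 / 221.292 = 0.8633 → 0.863.

0.863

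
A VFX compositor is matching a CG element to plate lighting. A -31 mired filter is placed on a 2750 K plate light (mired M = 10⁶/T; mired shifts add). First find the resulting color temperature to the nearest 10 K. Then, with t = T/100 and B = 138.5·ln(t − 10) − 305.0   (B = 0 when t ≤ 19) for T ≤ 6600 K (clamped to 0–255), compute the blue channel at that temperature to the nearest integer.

M_in = 10⁶/2750 = 363.64; M_out = 363.64 + (-31) = 332.64.
T_out = 10⁶/332.64 = 3006.3 K → 3010 K; t = 30.1.
B = 138.5·ln(30.1 − 10) − 305.0 = 138.5·ln 20.1 − 305.0 = 138.5·3.0007 − 305.0 = 110.600.
Rounded: 111.

111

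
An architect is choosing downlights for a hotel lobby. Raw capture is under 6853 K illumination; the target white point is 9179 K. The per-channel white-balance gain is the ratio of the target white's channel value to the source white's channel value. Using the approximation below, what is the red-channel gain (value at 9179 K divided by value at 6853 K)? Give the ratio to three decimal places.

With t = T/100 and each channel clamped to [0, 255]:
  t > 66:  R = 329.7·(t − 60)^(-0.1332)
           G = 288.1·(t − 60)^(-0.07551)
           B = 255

0.839

At 6853 K (t = 68.53):
  R = 329.7·(68.53 − 60)^(-0.1332) = 329.7·8.53^(-0.1332) = 329.7·0.75162 = 247.809.
At 9179 K (t = 91.79):
  R = 329.7·(91.79 − 60)^(-0.1332) = 329.7·31.79^(-0.1332) = 329.7·0.63080 = 207.976.
Gain = 207.976 / 247.809 = 0.8393 → 0.839.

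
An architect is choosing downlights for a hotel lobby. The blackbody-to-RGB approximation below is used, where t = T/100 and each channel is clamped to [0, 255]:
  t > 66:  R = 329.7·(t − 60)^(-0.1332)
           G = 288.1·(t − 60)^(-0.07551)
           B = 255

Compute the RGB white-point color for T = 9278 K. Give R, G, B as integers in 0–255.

t = 9278/100 = 92.78; the t > 66 branch applies.
R = 329.7·(92.78 − 60)^(-0.1332) = 329.7·32.78^(-0.1332) = 329.7·0.62823 = 207.128.
G = 288.1·(92.78 − 60)^(-0.07551) = 288.1·32.78^(-0.07551) = 288.1·0.76835 = 221.360.
B = 255 by definition for t > 66.
Rounded: (207, 221, 255).

R=207, G=221, B=255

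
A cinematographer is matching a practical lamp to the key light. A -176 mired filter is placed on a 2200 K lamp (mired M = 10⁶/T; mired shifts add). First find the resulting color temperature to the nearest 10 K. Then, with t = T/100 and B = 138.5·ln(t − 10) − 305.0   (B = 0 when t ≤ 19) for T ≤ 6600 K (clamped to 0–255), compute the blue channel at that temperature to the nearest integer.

M_in = 10⁶/2200 = 454.55; M_out = 454.55 + (-176) = 278.55.
T_out = 10⁶/278.55 = 3590.1 K → 3590 K; t = 35.9.
B = 138.5·ln(35.9 − 10) − 305.0 = 138.5·ln 25.9 − 305.0 = 138.5·3.2542 − 305.0 = 145.713.
Rounded: 146.

146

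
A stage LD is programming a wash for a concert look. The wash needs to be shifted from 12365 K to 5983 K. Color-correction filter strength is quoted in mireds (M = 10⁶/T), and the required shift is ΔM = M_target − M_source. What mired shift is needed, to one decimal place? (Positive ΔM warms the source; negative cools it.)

+86.3 mireds

M_source = 10⁶/12365 = 80.873; M_target = 10⁶/5983 = 167.140.
ΔM = 167.140 − 80.873 = 86.267 → +86.3 mireds, a warming shift.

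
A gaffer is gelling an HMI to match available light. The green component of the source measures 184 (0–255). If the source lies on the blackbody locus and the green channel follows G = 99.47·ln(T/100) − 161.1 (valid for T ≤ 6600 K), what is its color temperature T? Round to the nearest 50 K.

ln t = (184 + 161.1) / 99.47 = 3.4694.
t = e^3.4694 = 32.117.
T = 100·t = 3212 K → 3200 K to the nearest 50 K.

3200 K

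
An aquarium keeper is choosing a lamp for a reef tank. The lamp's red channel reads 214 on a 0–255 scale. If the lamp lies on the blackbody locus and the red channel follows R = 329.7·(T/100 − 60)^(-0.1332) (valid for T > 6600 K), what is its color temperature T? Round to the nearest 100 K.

8600 K

(t − 60)^(-0.1332) = 214/329.7 = 0.64907.
t − 60 = 0.64907^(1/-0.1332) = 0.64907^(-7.508) = 25.657, so t = 85.657.
T = 100·t = 8566 K → 8600 K to the nearest 100 K.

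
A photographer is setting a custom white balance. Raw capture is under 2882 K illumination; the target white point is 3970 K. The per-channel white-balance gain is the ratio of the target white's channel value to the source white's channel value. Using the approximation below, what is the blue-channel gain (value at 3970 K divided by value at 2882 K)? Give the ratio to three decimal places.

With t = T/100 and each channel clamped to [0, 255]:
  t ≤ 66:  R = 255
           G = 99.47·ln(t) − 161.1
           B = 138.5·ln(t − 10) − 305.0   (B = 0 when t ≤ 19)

At 2882 K (t = 28.82):
  B = 138.5·ln(28.82 − 10) − 305.0 = 138.5·ln 18.82 − 305.0 = 138.5·2.9349 − 305.0 = 101.486.
At 3970 K (t = 39.7):
  B = 138.5·ln(39.7 − 10) − 305.0 = 138.5·ln 29.7 − 305.0 = 138.5·3.3911 − 305.0 = 164.674.
Gain = 164.674 / 101.486 = 1.6226 → 1.623.

1.623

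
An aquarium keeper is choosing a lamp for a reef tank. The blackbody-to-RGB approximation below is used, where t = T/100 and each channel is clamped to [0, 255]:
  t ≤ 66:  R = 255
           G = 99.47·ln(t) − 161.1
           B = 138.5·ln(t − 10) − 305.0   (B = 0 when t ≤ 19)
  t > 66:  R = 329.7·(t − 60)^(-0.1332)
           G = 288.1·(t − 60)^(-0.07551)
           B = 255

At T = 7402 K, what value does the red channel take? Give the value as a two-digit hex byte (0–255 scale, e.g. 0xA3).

t = 7402/100 = 74.02; the t > 66 branch applies.
R = 329.7·(74.02 − 60)^(-0.1332) = 329.7·14.02^(-0.1332) = 329.7·0.70348 = 231.938.
Rounded: 232; in hex, 0xE8.

0xE8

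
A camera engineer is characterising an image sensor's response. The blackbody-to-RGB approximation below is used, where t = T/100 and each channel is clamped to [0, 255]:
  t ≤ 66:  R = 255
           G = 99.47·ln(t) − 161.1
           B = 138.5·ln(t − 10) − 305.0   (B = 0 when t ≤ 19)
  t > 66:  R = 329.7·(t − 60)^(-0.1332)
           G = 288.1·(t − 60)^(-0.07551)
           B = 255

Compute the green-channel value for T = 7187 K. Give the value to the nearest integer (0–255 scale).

239

t = 7187/100 = 71.87; the t > 66 branch applies.
G = 288.1·(71.87 − 60)^(-0.07551) = 288.1·11.87^(-0.07551) = 288.1·0.82960 = 239.007.
Rounded: 239.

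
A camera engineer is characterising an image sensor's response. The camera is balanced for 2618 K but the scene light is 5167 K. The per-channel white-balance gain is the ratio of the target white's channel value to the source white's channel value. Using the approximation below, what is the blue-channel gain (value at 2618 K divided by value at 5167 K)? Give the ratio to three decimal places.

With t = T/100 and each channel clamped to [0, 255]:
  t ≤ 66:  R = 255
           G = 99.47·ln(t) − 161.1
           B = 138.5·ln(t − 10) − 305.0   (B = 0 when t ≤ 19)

At 5167 K (t = 51.67):
  B = 138.5·ln(51.67 − 10) − 305.0 = 138.5·ln 41.67 − 305.0 = 138.5·3.7298 − 305.0 = 211.575.
At 2618 K (t = 26.18):
  B = 138.5·ln(26.18 − 10) − 305.0 = 138.5·ln 16.18 − 305.0 = 138.5·2.7838 − 305.0 = 80.553.
Gain = 80.553 / 211.575 = 0.3807 → 0.381.

0.381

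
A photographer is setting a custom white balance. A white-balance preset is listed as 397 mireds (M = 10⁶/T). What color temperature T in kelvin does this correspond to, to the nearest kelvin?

2519 K

T = 10⁶ / 397 = 2518.89 K → 2519 K.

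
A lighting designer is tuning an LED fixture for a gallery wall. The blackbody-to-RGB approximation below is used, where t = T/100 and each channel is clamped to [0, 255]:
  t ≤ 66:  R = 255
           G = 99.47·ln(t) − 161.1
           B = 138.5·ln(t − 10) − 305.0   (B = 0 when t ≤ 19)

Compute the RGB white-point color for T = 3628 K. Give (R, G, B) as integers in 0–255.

t = 3628/100 = 36.28; the t ≤ 66 branch applies.
R = 255 by definition for t ≤ 66.
G = 99.47·ln 36.28 − 161.1 = 99.47·3.5913 − 161.1 = 196.123.
B = 138.5·ln(36.28 − 10) − 305.0 = 138.5·ln 26.28 − 305.0 = 138.5·3.2688 − 305.0 = 147.730.
Rounded: (255, 196, 148).

(255, 196, 148)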